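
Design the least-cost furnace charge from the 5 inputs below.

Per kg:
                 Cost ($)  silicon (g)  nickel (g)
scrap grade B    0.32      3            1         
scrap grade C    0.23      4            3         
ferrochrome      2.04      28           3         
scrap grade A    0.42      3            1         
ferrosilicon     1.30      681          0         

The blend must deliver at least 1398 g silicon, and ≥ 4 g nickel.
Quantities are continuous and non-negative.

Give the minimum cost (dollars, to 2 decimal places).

Let x1 = kg of scrap grade B, x2 = kg of scrap grade C, x3 = kg of ferrochrome, x4 = kg of scrap grade A, x5 = kg of ferrosilicon.
min 0.32x1 + 0.23x2 + 2.04x3 + 0.42x4 + 1.3x5 subject to:
  3x1 + 4x2 + 28x3 + 3x4 + 681x5 ≥ 1398   (silicon)
  1x1 + 3x2 + 3x3 + 1x4 ≥ 4   (nickel)
  x1, x2, x3, x4, x5 ≥ 0.
The minimum-cost mix takes nothing from scrap grade B, ferrochrome, scrap grade A — only scrap grade C, ferrosilicon. The silicon and nickel requirements are met with equality.
So scrap grade C = 1.333 kg, ferrosilicon = 2.045 kg.
Total cost: 0.23·1.333 + 1.3·2.045 = 2.9651.

$2.97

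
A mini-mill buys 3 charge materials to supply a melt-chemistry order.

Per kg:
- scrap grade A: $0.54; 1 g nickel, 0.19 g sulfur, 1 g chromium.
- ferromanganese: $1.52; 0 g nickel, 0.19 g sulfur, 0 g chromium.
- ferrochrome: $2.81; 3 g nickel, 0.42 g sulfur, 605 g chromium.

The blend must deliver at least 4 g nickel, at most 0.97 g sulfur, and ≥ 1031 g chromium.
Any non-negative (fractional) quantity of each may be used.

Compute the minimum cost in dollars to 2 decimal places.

Let x1 = kg of scrap grade A, x2 = kg of ferromanganese, x3 = kg of ferrochrome.
Minimise 0.54x1 + 1.52x2 + 2.81x3 s.t.:
  1x1 + 3x3 ≥ 4   (nickel)
  0.19x1 + 0.19x2 + 0.42x3 ≤ 0.97   (sulfur)
  1x1 + 605x3 ≥ 1031   (chromium)
  x1, x2, x3 ≥ 0.
The optimal basis is {ferrochrome}; scrap grade A, ferromanganese drop out. There the chromium constraint is tight.
Solving gives x3 = 1.704.
Objective = 2.81·1.704 = 4.7882.

$4.79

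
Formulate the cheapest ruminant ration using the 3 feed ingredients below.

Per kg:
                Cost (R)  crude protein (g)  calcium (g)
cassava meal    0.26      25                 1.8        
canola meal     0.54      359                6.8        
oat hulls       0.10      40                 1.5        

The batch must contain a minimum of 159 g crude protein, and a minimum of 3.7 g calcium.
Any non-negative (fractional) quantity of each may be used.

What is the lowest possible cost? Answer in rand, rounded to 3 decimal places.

This is a linear program. Let x1 = kg of cassava meal, x2 = kg of canola meal, x3 = kg of oat hulls.
Minimise 0.26x1 + 0.54x2 + 0.1x3 subject to:
  25x1 + 359x2 + 40x3 ≥ 159   (crude protein)
  1.8x1 + 6.8x2 + 1.5x3 ≥ 3.7   (calcium)
  x1, x2, x3 ≥ 0.
The cheapest feasible vertex uses only canola meal, oat hulls; cassava meal is not used. There the crude protein and calcium constraints are tight.
That vertex is x2 = 0.3396, x3 = 0.9272.
Objective = 0.54·0.3396 + 0.1·0.9272 = 0.27610.

R0.276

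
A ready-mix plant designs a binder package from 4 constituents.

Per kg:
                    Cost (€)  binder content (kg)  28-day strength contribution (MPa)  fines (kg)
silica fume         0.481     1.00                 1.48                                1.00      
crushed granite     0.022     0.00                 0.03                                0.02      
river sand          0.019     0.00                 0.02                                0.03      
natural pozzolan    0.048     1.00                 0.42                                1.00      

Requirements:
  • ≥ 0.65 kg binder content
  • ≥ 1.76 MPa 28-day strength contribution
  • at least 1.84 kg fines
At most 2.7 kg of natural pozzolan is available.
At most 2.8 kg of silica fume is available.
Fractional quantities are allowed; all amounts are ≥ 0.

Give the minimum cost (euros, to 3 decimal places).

€0.333

This is a linear program. Let x1 = kg of silica fume, x2 = kg of crushed granite, x3 = kg of river sand, x4 = kg of natural pozzolan.
Minimize 0.481x1 + 0.022x2 + 0.019x3 + 0.048x4 s.t.:
  1x1 + 1x4 ≥ 0.65   (binder content)
  1.48x1 + 0.03x2 + 0.02x3 + 0.42x4 ≥ 1.76   (28-day strength contribution)
  1x1 + 0.02x2 + 0.03x3 + 1x4 ≥ 1.84   (fines)
  x4 ≤ 2.7
  x1 ≤ 2.8
  x1, x2, x3, x4 ≥ 0.
At the optimum only silica fume, natural pozzolan are positive (crushed granite, river sand = 0). Binding constraints: 28-day strength contribution and the natural pozzolan cap.
That vertex is x1 = 0.423, x4 = 2.7.
Hence cost = 0.481·0.423 + 0.048·2.7 = €0.33306.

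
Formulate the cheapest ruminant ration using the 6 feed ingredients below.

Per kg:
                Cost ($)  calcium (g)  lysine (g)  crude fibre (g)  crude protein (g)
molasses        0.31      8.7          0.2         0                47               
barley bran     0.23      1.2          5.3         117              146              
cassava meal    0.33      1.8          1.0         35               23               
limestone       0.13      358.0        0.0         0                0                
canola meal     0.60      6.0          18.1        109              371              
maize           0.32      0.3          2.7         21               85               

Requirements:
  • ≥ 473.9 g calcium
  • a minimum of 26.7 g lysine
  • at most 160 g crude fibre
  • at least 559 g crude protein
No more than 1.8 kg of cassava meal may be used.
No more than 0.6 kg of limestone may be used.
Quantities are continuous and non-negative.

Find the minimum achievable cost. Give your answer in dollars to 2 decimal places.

$9.76

This is a linear program. Let x1 = kg of molasses, x2 = kg of barley bran, x3 = kg of cassava meal, x4 = kg of limestone, x5 = kg of canola meal, x6 = kg of maize.
Minimize 0.31x1 + 0.23x2 + 0.33x3 + 0.13x4 + 0.6x5 + 0.32x6 with:
  8.7x1 + 1.2x2 + 1.8x3 + 358x4 + 6x5 + 0.3x6 ≥ 473.9   (calcium)
  0.2x1 + 5.3x2 + 1x3 + 18.1x5 + 2.7x6 ≥ 26.7   (lysine)
  117x2 + 35x3 + 109x5 + 21x6 ≤ 160   (crude fibre)
  47x1 + 146x2 + 23x3 + 371x5 + 85x6 ≥ 559   (crude protein)
  x3 ≤ 1.8
  x4 ≤ 0.6
  x1, x2, x3, x4, x5, x6 ≥ 0.
The optimal basis is {molasses, limestone, canola meal}; barley bran, cassava meal, maize drop out. Binding constraints: calcium, lysine, the limestone cap.
That vertex is x1 = 28.99, x4 = 0.6, x5 = 1.155.
Hence cost = 0.31·28.99 + 0.13·0.6 + 0.6·1.155 = $9.7579.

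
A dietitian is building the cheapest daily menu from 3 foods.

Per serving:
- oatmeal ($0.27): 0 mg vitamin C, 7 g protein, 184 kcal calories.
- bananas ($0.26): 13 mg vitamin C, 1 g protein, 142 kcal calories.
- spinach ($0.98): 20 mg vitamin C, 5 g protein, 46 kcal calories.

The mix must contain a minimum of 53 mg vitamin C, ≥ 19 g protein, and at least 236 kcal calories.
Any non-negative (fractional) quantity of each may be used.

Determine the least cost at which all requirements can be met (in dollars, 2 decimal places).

Treat it as an LP. Let x1 = servings of oatmeal, x2 = servings of bananas, x3 = servings of spinach.
Minimise 0.27x1 + 0.26x2 + 0.98x3 s.t.:
  13x2 + 20x3 ≥ 53   (vitamin C)
  7x1 + 1x2 + 5x3 ≥ 19   (protein)
  184x1 + 142x2 + 46x3 ≥ 236   (calories)
  x1, x2, x3 ≥ 0.
The optimal basis is {oatmeal, bananas}; spinach drops out. There the vitamin C and protein constraints are tight.
Solving gives x1 = 2.132, x2 = 4.077.
Objective = 0.27·2.132 + 0.26·4.077 = 1.6357.

$1.64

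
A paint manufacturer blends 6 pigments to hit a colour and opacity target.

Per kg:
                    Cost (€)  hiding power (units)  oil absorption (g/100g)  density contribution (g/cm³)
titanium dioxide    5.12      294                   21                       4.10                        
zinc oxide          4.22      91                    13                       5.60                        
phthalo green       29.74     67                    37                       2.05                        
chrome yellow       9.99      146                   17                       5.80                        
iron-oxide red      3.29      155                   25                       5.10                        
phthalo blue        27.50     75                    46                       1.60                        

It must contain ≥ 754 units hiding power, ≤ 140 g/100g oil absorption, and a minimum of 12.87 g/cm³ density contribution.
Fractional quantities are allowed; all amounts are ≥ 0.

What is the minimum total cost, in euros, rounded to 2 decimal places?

Treat it as an LP. Let x1 = kg of titanium dioxide, x2 = kg of zinc oxide, x3 = kg of phthalo green, x4 = kg of chrome yellow, x5 = kg of iron-oxide red, x6 = kg of phthalo blue.
Minimise 5.12x1 + 4.22x2 + 29.74x3 + 9.99x4 + 3.29x5 + 27.5x6 subject to:
  294x1 + 91x2 + 67x3 + 146x4 + 155x5 + 75x6 ≥ 754   (hiding power)
  21x1 + 13x2 + 37x3 + 17x4 + 25x5 + 46x6 ≤ 140   (oil absorption)
  4.1x1 + 5.6x2 + 2.05x3 + 5.8x4 + 5.1x5 + 1.6x6 ≥ 12.87   (density contribution)
  x1, x2, x3, x4, x5, x6 ≥ 0.
At the optimum only titanium dioxide, iron-oxide red are positive (zinc oxide, phthalo green, chrome yellow, phthalo blue = 0). The hiding power and density contribution requirements are met with equality.
Solving gives x1 = 2.142, x5 = 0.8015.
Hence cost = 5.12·2.142 + 3.29·0.8015 = €13.6040.

€13.60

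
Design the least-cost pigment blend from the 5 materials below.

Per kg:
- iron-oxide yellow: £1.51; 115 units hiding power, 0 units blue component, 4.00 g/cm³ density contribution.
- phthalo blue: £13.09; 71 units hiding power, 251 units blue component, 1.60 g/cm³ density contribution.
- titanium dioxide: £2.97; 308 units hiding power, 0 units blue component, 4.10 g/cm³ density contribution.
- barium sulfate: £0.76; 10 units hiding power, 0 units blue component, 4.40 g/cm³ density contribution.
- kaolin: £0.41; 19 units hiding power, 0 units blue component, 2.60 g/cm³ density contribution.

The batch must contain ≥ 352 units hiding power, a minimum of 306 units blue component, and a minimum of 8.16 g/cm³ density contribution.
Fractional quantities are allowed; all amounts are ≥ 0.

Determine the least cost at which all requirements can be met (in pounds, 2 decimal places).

Set it up as a linear program. Let x1 = kg of iron-oxide yellow, x2 = kg of phthalo blue, x3 = kg of titanium dioxide, x4 = kg of barium sulfate, x5 = kg of kaolin.
min 1.51x1 + 13.09x2 + 2.97x3 + 0.76x4 + 0.41x5 s.t.:
  115x1 + 71x2 + 308x3 + 10x4 + 19x5 ≥ 352   (hiding power)
  251x2 ≥ 306   (blue component)
  4x1 + 1.6x2 + 4.1x3 + 4.4x4 + 2.6x5 ≥ 8.16   (density contribution)
  x1, x2, x3, x4, x5 ≥ 0.
The minimum-cost mix takes nothing from iron-oxide yellow, barium sulfate — only phthalo blue, titanium dioxide, kaolin. There the hiding power, blue component, density contribution constraints are tight.
So phthalo blue = 1.2191 kg, titanium dioxide = 0.79149 kg, kaolin = 1.1401 kg.
Cost = 13.09·1.2191 + 2.97·0.79149 + 0.41·1.1401 = 18.7762.

£18.78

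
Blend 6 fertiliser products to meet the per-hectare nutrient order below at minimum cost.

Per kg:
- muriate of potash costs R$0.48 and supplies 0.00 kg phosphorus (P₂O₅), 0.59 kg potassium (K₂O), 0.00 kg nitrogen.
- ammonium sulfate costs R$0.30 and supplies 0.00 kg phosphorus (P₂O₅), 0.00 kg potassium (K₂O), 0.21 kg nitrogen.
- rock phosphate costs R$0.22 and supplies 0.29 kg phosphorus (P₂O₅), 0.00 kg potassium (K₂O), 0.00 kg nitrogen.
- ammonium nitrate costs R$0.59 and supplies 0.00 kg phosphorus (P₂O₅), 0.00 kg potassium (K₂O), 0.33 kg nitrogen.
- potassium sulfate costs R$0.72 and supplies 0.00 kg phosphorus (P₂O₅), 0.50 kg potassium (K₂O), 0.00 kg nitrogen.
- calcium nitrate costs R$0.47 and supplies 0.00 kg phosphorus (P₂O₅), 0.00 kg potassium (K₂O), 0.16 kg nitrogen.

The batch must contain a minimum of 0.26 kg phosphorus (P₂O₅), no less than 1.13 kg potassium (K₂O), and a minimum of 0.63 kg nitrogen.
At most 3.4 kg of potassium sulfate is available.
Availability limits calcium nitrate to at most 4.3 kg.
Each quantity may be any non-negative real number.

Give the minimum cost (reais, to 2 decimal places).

R$2.02

Set it up as a linear program. Let x1 = kg of muriate of potash, x2 = kg of ammonium sulfate, x3 = kg of rock phosphate, x4 = kg of ammonium nitrate, x5 = kg of potassium sulfate, x6 = kg of calcium nitrate.
Minimise 0.48x1 + 0.3x2 + 0.22x3 + 0.59x4 + 0.72x5 + 0.47x6 subject to:
  0.29x3 ≥ 0.26   (phosphorus (P₂O₅))
  0.59x1 + 0.5x5 ≥ 1.13   (potassium (K₂O))
  0.21x2 + 0.33x4 + 0.16x6 ≥ 0.63   (nitrogen)
  x5 ≤ 3.4
  x6 ≤ 4.3
  x1, x2, x3, x4, x5, x6 ≥ 0.
The minimum-cost mix takes nothing from ammonium nitrate, potassium sulfate, calcium nitrate — only muriate of potash, ammonium sulfate, rock phosphate. The phosphorus (P₂O₅), potassium (K₂O), nitrogen requirements are met with equality.
That vertex is x1 = 1.915, x2 = 3, x3 = 0.8966.
Hence cost = 0.48·1.915 + 0.3·3 + 0.22·0.8966 = R$2.0165.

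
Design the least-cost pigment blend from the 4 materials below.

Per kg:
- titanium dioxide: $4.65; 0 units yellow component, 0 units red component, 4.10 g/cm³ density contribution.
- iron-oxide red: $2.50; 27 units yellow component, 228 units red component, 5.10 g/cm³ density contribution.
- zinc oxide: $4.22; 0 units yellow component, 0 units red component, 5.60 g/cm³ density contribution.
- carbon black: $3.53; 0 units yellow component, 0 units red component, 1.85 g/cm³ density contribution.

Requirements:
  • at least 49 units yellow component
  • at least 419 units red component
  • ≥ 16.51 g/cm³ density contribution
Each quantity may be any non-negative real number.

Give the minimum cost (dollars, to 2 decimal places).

This is a linear program. Let x1 = kg of titanium dioxide, x2 = kg of iron-oxide red, x3 = kg of zinc oxide, x4 = kg of carbon black.
Minimise 4.65x1 + 2.5x2 + 4.22x3 + 3.53x4 with:
  27x2 ≥ 49   (yellow component)
  228x2 ≥ 419   (red component)
  4.1x1 + 5.1x2 + 5.6x3 + 1.85x4 ≥ 16.51   (density contribution)
  x1, x2, x3, x4 ≥ 0.
The minimum-cost mix takes nothing from titanium dioxide, zinc oxide, carbon black — only iron-oxide red. There the density contribution constraint is tight.
Optimal quantities: iron-oxide red = 3.237 kg.
Hence cost = 2.5·3.237 = $8.0925.

$8.09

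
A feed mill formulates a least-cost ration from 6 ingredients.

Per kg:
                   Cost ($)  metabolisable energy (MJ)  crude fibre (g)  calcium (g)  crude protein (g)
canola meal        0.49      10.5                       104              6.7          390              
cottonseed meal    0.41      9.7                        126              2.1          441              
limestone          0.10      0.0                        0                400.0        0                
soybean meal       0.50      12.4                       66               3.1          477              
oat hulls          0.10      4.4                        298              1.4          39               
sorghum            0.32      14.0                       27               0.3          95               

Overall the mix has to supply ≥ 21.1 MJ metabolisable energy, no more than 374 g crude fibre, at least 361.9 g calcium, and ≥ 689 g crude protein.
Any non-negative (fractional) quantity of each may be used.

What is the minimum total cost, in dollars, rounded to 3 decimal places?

Let x1 = kg of canola meal, x2 = kg of cottonseed meal, x3 = kg of limestone, x4 = kg of soybean meal, x5 = kg of oat hulls, x6 = kg of sorghum.
min 0.49x1 + 0.41x2 + 0.1x3 + 0.5x4 + 0.1x5 + 0.32x6 subject to:
  10.5x1 + 9.7x2 + 12.4x4 + 4.4x5 + 14x6 ≥ 21.1   (metabolisable energy)
  104x1 + 126x2 + 66x4 + 298x5 + 27x6 ≤ 374   (crude fibre)
  6.7x1 + 2.1x2 + 400x3 + 3.1x4 + 1.4x5 + 0.3x6 ≥ 361.9   (calcium)
  390x1 + 441x2 + 477x4 + 39x5 + 95x6 ≥ 689   (crude protein)
  x1, x2, x3, x4, x5, x6 ≥ 0.
The optimal basis is {cottonseed meal, limestone, oat hulls, sorghum}; canola meal, soybean meal drop out. Binding constraints: metabolisable energy, crude fibre, calcium, crude protein.
Solving gives x2 = 1.44, x3 = 0.8948, x5 = 0.6177, x6 = 0.3155.
Objective = 0.41·1.44 + 0.1·0.8948 + 0.1·0.6177 + 0.32·0.3155 = 0.84261.

$0.843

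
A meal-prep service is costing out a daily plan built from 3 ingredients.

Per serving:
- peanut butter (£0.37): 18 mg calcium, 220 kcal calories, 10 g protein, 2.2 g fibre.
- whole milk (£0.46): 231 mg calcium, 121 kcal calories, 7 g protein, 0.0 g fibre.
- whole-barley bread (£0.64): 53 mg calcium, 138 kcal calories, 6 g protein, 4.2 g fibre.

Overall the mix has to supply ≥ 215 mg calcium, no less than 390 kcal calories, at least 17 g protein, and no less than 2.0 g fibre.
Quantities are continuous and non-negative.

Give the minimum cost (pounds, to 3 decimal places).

£0.868

Set it up as a linear program. Let x1 = servings of peanut butter, x2 = servings of whole milk, x3 = servings of whole-barley bread.
Minimise 0.37x1 + 0.46x2 + 0.64x3 s.t.:
  18x1 + 231x2 + 53x3 ≥ 215   (calcium)
  220x1 + 121x2 + 138x3 ≥ 390   (calories)
  10x1 + 7x2 + 6x3 ≥ 17   (protein)
  2.2x1 + 4.2x3 ≥ 2   (fibre)
  x1, x2, x3 ≥ 0.
At the optimum only peanut butter, whole milk are positive (whole-barley bread = 0). There the calcium and calories constraints are tight.
So peanut butter = 1.317 servings, whole milk = 0.8281 servings.
Hence cost = 0.37·1.317 + 0.46·0.8281 = £0.86822.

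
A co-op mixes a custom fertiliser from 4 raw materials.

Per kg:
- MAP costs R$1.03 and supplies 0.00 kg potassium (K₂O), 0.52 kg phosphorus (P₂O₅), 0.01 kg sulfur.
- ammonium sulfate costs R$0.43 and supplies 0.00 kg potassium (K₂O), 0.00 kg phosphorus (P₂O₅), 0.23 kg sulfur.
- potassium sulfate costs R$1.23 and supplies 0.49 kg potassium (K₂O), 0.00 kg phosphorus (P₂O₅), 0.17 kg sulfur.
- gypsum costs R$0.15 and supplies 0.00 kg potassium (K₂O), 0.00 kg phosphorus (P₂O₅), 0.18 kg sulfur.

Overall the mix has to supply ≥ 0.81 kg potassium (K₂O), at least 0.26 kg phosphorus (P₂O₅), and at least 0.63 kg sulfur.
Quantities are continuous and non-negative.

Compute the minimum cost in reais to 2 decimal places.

Set it up as a linear program. Let x1 = kg of MAP, x2 = kg of ammonium sulfate, x3 = kg of potassium sulfate, x4 = kg of gypsum.
Minimize 1.03x1 + 0.43x2 + 1.23x3 + 0.15x4 s.t.:
  0.49x3 ≥ 0.81   (potassium (K₂O))
  0.52x1 ≥ 0.26   (phosphorus (P₂O₅))
  0.01x1 + 0.23x2 + 0.17x3 + 0.18x4 ≥ 0.63   (sulfur)
  x1, x2, x3, x4 ≥ 0.
The minimum-cost mix takes nothing from ammonium sulfate — only MAP, potassium sulfate, gypsum. Binding constraints: potassium (K₂O), phosphorus (P₂O₅), sulfur.
Solving gives x1 = 0.5, x3 = 1.653, x4 = 1.911.
Cost = 1.03·0.5 + 1.23·1.653 + 0.15·1.911 = 2.8348.

R$2.83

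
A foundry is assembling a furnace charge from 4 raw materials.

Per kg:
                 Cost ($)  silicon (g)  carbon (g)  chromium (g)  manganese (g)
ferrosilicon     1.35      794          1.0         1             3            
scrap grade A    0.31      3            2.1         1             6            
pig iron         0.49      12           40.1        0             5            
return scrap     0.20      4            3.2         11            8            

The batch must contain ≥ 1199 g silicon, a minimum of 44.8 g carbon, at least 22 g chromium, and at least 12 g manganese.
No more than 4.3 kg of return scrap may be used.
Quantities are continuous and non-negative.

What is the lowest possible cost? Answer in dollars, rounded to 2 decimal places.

Treat it as an LP. Let x1 = kg of ferrosilicon, x2 = kg of scrap grade A, x3 = kg of pig iron, x4 = kg of return scrap.
Minimize 1.35x1 + 0.31x2 + 0.49x3 + 0.2x4 s.t.:
  794x1 + 3x2 + 12x3 + 4x4 ≥ 1199   (silicon)
  1x1 + 2.1x2 + 40.1x3 + 3.2x4 ≥ 44.8   (carbon)
  1x1 + 1x2 + 11x4 ≥ 22   (chromium)
  3x1 + 6x2 + 5x3 + 8x4 ≥ 12   (manganese)
  x4 ≤ 4.3
  x1, x2, x3, x4 ≥ 0.
The optimal basis is {ferrosilicon, pig iron, return scrap}; scrap grade A drops out. The silicon, carbon, chromium requirements are met with equality.
That vertex is x1 = 1.487, x3 = 0.9313, x4 = 1.865.
Objective = 1.35·1.487 + 0.49·0.9313 + 0.2·1.865 = 2.8368.

$2.84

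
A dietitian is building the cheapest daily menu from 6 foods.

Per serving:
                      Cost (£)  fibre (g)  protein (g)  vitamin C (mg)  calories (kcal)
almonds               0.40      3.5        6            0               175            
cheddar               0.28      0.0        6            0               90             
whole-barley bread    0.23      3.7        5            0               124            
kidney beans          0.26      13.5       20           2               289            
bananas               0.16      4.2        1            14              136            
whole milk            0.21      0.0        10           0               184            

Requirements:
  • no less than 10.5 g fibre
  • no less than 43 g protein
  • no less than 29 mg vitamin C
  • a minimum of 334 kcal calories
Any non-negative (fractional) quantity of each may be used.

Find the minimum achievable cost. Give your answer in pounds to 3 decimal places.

This is a linear program. Let x1 = servings of almonds, x2 = servings of cheddar, x3 = servings of whole-barley bread, x4 = servings of kidney beans, x5 = servings of bananas, x6 = servings of whole milk.
min 0.4x1 + 0.28x2 + 0.23x3 + 0.26x4 + 0.16x5 + 0.21x6 subject to:
  3.5x1 + 3.7x3 + 13.5x4 + 4.2x5 ≥ 10.5   (fibre)
  6x1 + 6x2 + 5x3 + 20x4 + 1x5 + 10x6 ≥ 43   (protein)
  2x4 + 14x5 ≥ 29   (vitamin C)
  175x1 + 90x2 + 124x3 + 289x4 + 136x5 + 184x6 ≥ 334   (calories)
  x1, x2, x3, x4, x5, x6 ≥ 0.
The optimal basis is {kidney beans, bananas}; almonds, cheddar, whole-barley bread, whole milk drop out. Binding constraints: protein and vitamin C.
So kidney beans = 2.061 servings, bananas = 1.777 servings.
Total cost: 0.26·2.061 + 0.16·1.777 = 0.82018.

£0.820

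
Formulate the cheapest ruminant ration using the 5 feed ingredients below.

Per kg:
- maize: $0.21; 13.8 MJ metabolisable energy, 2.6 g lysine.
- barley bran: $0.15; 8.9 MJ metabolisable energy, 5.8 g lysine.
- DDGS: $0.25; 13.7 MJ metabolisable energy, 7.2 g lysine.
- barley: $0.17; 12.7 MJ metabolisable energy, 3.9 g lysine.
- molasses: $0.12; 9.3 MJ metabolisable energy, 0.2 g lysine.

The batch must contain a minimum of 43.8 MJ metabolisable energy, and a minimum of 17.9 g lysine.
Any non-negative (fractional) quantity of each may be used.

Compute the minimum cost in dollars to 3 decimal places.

$0.631

This is a linear program. Let x1 = kg of maize, x2 = kg of barley bran, x3 = kg of DDGS, x4 = kg of barley, x5 = kg of molasses.
min 0.21x1 + 0.15x2 + 0.25x3 + 0.17x4 + 0.12x5 with:
  13.8x1 + 8.9x2 + 13.7x3 + 12.7x4 + 9.3x5 ≥ 43.8   (metabolisable energy)
  2.6x1 + 5.8x2 + 7.2x3 + 3.9x4 + 0.2x5 ≥ 17.9   (lysine)
  x1, x2, x3, x4, x5 ≥ 0.
At the optimum only barley bran, barley are positive (maize, DDGS, molasses = 0). There the metabolisable energy and lysine constraints are tight.
That vertex is x2 = 1.451, x4 = 2.432.
Objective = 0.15·1.451 + 0.17·2.432 = 0.63109.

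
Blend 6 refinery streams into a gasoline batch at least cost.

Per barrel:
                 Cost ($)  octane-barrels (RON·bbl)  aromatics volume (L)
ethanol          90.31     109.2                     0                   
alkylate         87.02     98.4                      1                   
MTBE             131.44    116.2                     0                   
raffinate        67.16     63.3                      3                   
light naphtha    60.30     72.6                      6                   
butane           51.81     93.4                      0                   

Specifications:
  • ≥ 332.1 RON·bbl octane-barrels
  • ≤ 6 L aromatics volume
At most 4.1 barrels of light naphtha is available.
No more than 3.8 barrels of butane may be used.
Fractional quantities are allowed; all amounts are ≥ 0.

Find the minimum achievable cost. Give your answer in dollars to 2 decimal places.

$184.22

Let x1 = barrels of ethanol, x2 = barrels of alkylate, x3 = barrels of MTBE, x4 = barrels of raffinate, x5 = barrels of light naphtha, x6 = barrels of butane.
min 90.31x1 + 87.02x2 + 131.44x3 + 67.16x4 + 60.3x5 + 51.81x6 s.t.:
  109.2x1 + 98.4x2 + 116.2x3 + 63.3x4 + 72.6x5 + 93.4x6 ≥ 332.1   (octane-barrels)
  1x2 + 3x4 + 6x5 ≤ 6   (aromatics volume)
  x5 ≤ 4.1
  x6 ≤ 3.8
  x1, x2, x3, x4, x5, x6 ≥ 0.
At the optimum only butane is positive (ethanol, alkylate, MTBE, raffinate, light naphtha = 0). The octane-barrels requirement is met with equality.
That vertex is x6 = 3.5557.
Objective = 51.81·3.5557 = 184.2208.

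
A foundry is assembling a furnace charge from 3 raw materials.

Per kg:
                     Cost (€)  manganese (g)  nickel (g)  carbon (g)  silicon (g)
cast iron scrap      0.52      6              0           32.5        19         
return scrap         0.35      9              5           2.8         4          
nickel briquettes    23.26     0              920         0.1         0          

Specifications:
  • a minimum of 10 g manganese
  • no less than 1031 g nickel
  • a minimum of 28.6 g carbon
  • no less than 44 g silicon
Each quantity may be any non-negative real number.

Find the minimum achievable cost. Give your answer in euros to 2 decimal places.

Let x1 = kg of cast iron scrap, x2 = kg of return scrap, x3 = kg of nickel briquettes.
Minimize 0.52x1 + 0.35x2 + 23.26x3 subject to:
  6x1 + 9x2 ≥ 10   (manganese)
  5x2 + 920x3 ≥ 1031   (nickel)
  32.5x1 + 2.8x2 + 0.1x3 ≥ 28.6   (carbon)
  19x1 + 4x2 ≥ 44   (silicon)
  x1, x2, x3 ≥ 0.
At the optimum only cast iron scrap, nickel briquettes are positive (return scrap = 0). There the nickel and silicon constraints are tight.
So cast iron scrap = 2.3158 kg, nickel briquettes = 1.1207 kg.
Objective = 0.52·2.3158 + 23.26·1.1207 = 27.2717.

€27.27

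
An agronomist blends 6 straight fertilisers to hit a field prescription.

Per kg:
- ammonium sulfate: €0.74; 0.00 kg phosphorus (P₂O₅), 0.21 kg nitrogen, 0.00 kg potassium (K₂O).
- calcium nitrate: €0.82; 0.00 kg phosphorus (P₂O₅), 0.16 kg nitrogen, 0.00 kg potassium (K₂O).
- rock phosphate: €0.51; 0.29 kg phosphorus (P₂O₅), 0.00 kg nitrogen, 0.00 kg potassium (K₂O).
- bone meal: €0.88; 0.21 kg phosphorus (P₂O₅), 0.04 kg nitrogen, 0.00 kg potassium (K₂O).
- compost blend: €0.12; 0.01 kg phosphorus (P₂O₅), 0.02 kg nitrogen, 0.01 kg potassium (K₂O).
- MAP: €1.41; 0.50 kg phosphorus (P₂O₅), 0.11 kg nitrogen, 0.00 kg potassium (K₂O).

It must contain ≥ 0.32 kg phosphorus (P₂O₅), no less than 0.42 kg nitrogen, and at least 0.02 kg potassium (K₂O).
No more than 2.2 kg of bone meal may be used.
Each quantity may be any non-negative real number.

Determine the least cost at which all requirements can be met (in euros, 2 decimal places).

Set it up as a linear program. Let x1 = kg of ammonium sulfate, x2 = kg of calcium nitrate, x3 = kg of rock phosphate, x4 = kg of bone meal, x5 = kg of compost blend, x6 = kg of MAP.
min 0.74x1 + 0.82x2 + 0.51x3 + 0.88x4 + 0.12x5 + 1.41x6 subject to:
  0.29x3 + 0.21x4 + 0.01x5 + 0.5x6 ≥ 0.32   (phosphorus (P₂O₅))
  0.21x1 + 0.16x2 + 0.04x4 + 0.02x5 + 0.11x6 ≥ 0.42   (nitrogen)
  0.01x5 ≥ 0.02   (potassium (K₂O))
  x4 ≤ 2.2
  x1, x2, x3, x4, x5, x6 ≥ 0.
The cheapest feasible vertex uses only ammonium sulfate, rock phosphate, compost blend; calcium nitrate, bone meal, MAP are not used. The phosphorus (P₂O₅), nitrogen, potassium (K₂O) requirements are met with equality.
Solving gives x1 = 1.81, x3 = 1.034, x5 = 2.
Objective = 0.74·1.81 + 0.51·1.034 + 0.12·2 = 2.1067.

€2.11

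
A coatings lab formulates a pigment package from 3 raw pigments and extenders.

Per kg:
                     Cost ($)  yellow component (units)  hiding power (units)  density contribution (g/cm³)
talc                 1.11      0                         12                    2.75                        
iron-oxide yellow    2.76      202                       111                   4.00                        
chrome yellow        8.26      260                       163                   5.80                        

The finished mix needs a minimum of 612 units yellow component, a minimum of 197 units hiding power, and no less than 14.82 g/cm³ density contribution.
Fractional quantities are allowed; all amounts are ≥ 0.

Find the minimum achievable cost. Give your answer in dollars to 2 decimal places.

Set it up as a linear program. Let x1 = kg of talc, x2 = kg of iron-oxide yellow, x3 = kg of chrome yellow.
Minimize 1.11x1 + 2.76x2 + 8.26x3 s.t.:
  202x2 + 260x3 ≥ 612   (yellow component)
  12x1 + 111x2 + 163x3 ≥ 197   (hiding power)
  2.75x1 + 4x2 + 5.8x3 ≥ 14.82   (density contribution)
  x1, x2, x3 ≥ 0.
The optimal basis is {talc, iron-oxide yellow}; chrome yellow drops out. There the yellow component and density contribution constraints are tight.
Solving gives x1 = 0.9823, x2 = 3.03.
Objective = 1.11·0.9823 + 2.76·3.03 = 9.4532.

$9.45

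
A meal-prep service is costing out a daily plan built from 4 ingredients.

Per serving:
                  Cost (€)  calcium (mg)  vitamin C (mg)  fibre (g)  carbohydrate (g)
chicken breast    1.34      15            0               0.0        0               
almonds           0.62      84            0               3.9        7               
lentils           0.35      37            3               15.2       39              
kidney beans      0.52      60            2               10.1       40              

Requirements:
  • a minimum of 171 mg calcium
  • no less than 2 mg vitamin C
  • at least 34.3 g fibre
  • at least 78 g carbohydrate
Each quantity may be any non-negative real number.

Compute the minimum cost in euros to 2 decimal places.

€1.41

Let x1 = servings of chicken breast, x2 = servings of almonds, x3 = servings of lentils, x4 = servings of kidney beans.
min 1.34x1 + 0.62x2 + 0.35x3 + 0.52x4 s.t.:
  15x1 + 84x2 + 37x3 + 60x4 ≥ 171   (calcium)
  3x3 + 2x4 ≥ 2   (vitamin C)
  3.9x2 + 15.2x3 + 10.1x4 ≥ 34.3   (fibre)
  7x2 + 39x3 + 40x4 ≥ 78   (carbohydrate)
  x1, x2, x3, x4 ≥ 0.
The optimal basis is {almonds, lentils}; chicken breast, kidney beans drop out. There the calcium and fibre constraints are tight.
That vertex is x2 = 1.174, x3 = 1.955.
Objective = 0.62·1.174 + 0.35·1.955 = 1.4121.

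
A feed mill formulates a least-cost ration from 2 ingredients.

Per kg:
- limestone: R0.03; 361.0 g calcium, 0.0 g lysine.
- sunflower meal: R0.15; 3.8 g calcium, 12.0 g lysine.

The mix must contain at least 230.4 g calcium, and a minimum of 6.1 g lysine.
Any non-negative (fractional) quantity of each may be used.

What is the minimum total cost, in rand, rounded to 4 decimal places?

Let x1 = kg of limestone, x2 = kg of sunflower meal.
min 0.03x1 + 0.15x2 subject to:
  361x1 + 3.8x2 ≥ 230.4   (calcium)
  12x2 ≥ 6.1   (lysine)
  x1, x2 ≥ 0.
Both inputs are positive at the optimum. The calcium and lysine requirements are met with equality.
So limestone = 0.6329 kg, sunflower meal = 0.5083 kg.
Hence cost = 0.03·0.6329 + 0.15·0.5083 = R0.095232.

R0.0952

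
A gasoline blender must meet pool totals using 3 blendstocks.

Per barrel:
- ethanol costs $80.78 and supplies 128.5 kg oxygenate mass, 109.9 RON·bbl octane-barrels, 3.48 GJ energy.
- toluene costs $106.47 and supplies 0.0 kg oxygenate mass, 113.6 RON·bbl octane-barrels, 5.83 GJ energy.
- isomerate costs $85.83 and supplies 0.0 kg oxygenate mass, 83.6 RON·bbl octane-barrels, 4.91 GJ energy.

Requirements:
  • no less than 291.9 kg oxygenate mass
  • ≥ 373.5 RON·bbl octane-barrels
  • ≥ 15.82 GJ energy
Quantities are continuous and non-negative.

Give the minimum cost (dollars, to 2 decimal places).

Let x1 = barrels of ethanol, x2 = barrels of toluene, x3 = barrels of isomerate.
min 80.78x1 + 106.47x2 + 85.83x3 subject to:
  128.5x1 ≥ 291.9   (oxygenate mass)
  109.9x1 + 113.6x2 + 83.6x3 ≥ 373.5   (octane-barrels)
  3.48x1 + 5.83x2 + 4.91x3 ≥ 15.82   (energy)
  x1, x2, x3 ≥ 0.
The optimal basis is {ethanol, isomerate}; toluene drops out. There the oxygenate mass and energy constraints are tight.
Solving gives x1 = 2.2716, x3 = 1.612.
Objective = 80.78·2.2716 + 85.83·1.612 = 321.8578.

$321.86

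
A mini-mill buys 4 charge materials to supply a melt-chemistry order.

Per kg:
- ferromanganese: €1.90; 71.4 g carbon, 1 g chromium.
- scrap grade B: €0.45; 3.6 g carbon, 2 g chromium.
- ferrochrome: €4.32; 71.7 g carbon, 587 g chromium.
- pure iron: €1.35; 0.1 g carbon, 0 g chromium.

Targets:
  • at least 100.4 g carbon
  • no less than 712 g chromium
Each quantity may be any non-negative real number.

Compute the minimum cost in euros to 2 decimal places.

€5.60

Let x1 = kg of ferromanganese, x2 = kg of scrap grade B, x3 = kg of ferrochrome, x4 = kg of pure iron.
min 1.9x1 + 0.45x2 + 4.32x3 + 1.35x4 with:
  71.4x1 + 3.6x2 + 71.7x3 + 0.1x4 ≥ 100.4   (carbon)
  1x1 + 2x2 + 587x3 ≥ 712   (chromium)
  x1, x2, x3, x4 ≥ 0.
The minimum-cost mix takes nothing from scrap grade B, pure iron — only ferromanganese, ferrochrome. There the carbon and chromium constraints are tight.
That vertex is x1 = 0.1884, x3 = 1.213.
Total cost: 1.9·0.1884 + 4.32·1.213 = 5.5981.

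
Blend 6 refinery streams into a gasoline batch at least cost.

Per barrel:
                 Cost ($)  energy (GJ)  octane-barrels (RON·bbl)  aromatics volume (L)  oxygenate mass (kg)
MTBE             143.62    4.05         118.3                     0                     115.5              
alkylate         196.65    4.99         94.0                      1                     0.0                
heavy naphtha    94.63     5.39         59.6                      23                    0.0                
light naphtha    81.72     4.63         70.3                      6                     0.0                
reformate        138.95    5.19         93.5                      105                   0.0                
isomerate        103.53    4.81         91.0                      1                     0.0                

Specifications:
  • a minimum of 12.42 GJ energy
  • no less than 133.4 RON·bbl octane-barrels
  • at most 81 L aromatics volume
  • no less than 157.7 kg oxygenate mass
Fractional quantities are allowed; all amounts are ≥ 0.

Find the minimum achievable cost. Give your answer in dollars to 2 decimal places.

This is a linear program. Let x1 = barrels of MTBE, x2 = barrels of alkylate, x3 = barrels of heavy naphtha, x4 = barrels of light naphtha, x5 = barrels of reformate, x6 = barrels of isomerate.
min 143.62x1 + 196.65x2 + 94.63x3 + 81.72x4 + 138.95x5 + 103.53x6 with:
  4.05x1 + 4.99x2 + 5.39x3 + 4.63x4 + 5.19x5 + 4.81x6 ≥ 12.42   (energy)
  118.3x1 + 94x2 + 59.6x3 + 70.3x4 + 93.5x5 + 91x6 ≥ 133.4   (octane-barrels)
  1x2 + 23x3 + 6x4 + 105x5 + 1x6 ≤ 81   (aromatics volume)
  115.5x1 ≥ 157.7   (oxygenate mass)
  x1, x2, x3, x4, x5, x6 ≥ 0.
The cheapest feasible vertex uses only MTBE, heavy naphtha; alkylate, light naphtha, reformate, isomerate are not used. The energy and oxygenate mass requirements are met with equality.
Optimal quantities: MTBE = 1.3654 barrels, heavy naphtha = 1.2783 barrels.
Hence cost = 143.62·1.3654 + 94.63·1.2783 = $317.0643.

$317.06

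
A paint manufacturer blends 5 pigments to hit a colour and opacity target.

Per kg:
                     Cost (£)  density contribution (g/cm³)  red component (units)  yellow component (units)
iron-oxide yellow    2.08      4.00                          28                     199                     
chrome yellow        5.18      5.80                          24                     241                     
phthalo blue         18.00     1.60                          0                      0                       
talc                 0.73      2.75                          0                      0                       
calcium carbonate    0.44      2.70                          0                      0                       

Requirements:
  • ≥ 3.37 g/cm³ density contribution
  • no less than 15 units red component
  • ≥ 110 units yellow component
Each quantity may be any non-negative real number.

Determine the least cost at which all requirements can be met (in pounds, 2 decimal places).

Let x1 = kg of iron-oxide yellow, x2 = kg of chrome yellow, x3 = kg of phthalo blue, x4 = kg of talc, x5 = kg of calcium carbonate.
Minimise 2.08x1 + 5.18x2 + 18x3 + 0.73x4 + 0.44x5 with:
  4x1 + 5.8x2 + 1.6x3 + 2.75x4 + 2.7x5 ≥ 3.37   (density contribution)
  28x1 + 24x2 ≥ 15   (red component)
  199x1 + 241x2 ≥ 110   (yellow component)
  x1, x2, x3, x4, x5 ≥ 0.
At the optimum only iron-oxide yellow, calcium carbonate are positive (chrome yellow, phthalo blue, talc = 0). There the density contribution and yellow component constraints are tight.
That vertex is x1 = 0.5528, x5 = 0.4292.
Total cost: 2.08·0.5528 + 0.44·0.4292 = 1.3387.

£1.34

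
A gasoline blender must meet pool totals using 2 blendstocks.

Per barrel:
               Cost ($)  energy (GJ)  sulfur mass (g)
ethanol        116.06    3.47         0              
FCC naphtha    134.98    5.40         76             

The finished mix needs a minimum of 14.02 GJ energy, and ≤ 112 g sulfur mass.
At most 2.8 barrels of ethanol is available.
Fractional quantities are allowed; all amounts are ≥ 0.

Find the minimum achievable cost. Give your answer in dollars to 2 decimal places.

This is a linear program. Let x1 = barrels of ethanol, x2 = barrels of FCC naphtha.
min 116.06x1 + 134.98x2 with:
  3.47x1 + 5.4x2 ≥ 14.02   (energy)
  76x2 ≤ 112   (sulfur mass)
  x1 ≤ 2.8
  x1, x2 ≥ 0.
Both inputs are positive at the optimum. The energy and sulfur mass requirements are met with equality.
That vertex is x1 = 1.747, x2 = 1.4737.
Cost = 116.06·1.747 + 134.98·1.4737 = 401.6768.

$401.68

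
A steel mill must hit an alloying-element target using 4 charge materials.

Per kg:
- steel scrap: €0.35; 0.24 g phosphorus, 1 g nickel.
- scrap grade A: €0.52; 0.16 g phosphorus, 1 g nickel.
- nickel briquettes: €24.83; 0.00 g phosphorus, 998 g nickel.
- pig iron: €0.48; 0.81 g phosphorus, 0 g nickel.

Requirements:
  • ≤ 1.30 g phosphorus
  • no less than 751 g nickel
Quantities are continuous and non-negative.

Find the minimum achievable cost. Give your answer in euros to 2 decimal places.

Set it up as a linear program. Let x1 = kg of steel scrap, x2 = kg of scrap grade A, x3 = kg of nickel briquettes, x4 = kg of pig iron.
Minimize 0.35x1 + 0.52x2 + 24.83x3 + 0.48x4 with:
  0.24x1 + 0.16x2 + 0.81x4 ≤ 1.3   (phosphorus)
  1x1 + 1x2 + 998x3 ≥ 751   (nickel)
  x1, x2, x3, x4 ≥ 0.
The minimum-cost mix takes nothing from steel scrap, scrap grade A, pig iron — only nickel briquettes. Binding constraint: nickel.
Solving gives x3 = 0.7525.
Cost = 24.83·0.7525 = 18.6846.

€18.68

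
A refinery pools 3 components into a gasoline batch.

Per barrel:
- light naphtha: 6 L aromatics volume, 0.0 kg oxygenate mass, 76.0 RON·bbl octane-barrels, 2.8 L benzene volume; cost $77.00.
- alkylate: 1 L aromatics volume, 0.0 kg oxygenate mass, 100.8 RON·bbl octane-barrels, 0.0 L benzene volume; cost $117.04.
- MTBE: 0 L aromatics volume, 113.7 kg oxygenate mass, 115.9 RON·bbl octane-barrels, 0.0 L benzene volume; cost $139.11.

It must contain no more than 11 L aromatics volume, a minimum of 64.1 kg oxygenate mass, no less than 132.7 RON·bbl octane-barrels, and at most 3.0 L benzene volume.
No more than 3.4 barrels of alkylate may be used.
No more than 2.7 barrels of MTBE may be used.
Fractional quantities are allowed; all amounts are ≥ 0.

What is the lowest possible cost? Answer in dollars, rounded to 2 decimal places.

$146.67

Treat it as an LP. Let x1 = barrels of light naphtha, x2 = barrels of alkylate, x3 = barrels of MTBE.
min 77x1 + 117.04x2 + 139.11x3 s.t.:
  6x1 + 1x2 ≤ 11   (aromatics volume)
  113.7x3 ≥ 64.1   (oxygenate mass)
  76x1 + 100.8x2 + 115.9x3 ≥ 132.7   (octane-barrels)
  2.8x1 ≤ 3   (benzene volume)
  x2 ≤ 3.4
  x3 ≤ 2.7
  x1, x2, x3 ≥ 0.
At the optimum only light naphtha, MTBE are positive (alkylate = 0). There the oxygenate mass and octane-barrels constraints are tight.
Solving gives x1 = 0.88631, x3 = 0.56376.
Cost = 77·0.88631 + 139.11·0.56376 = 146.6705.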